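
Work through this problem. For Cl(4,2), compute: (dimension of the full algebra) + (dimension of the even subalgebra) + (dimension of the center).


n = 4 + 2 = 6
Total dim = 2^6 = 64
Even subalgebra dim = 2^5 = 32
n is even, so center dim = 1
Sum = 64 + 32 + 1 = 97


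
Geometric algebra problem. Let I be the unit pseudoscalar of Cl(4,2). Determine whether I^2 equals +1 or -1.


The pseudoscalar I = e1...e_n (product of all n generators) of Cl(p,q) satisfies I^2 = (-1)^(q + n(n-1)/2).
p = 4, q = 2, n = p + q = 6
n(n-1)/2 = 6 * 5 / 2 = 15
Exponent = q + n(n-1)/2 = 2 + 15 = 17
I^2 = (-1)^17 = -1


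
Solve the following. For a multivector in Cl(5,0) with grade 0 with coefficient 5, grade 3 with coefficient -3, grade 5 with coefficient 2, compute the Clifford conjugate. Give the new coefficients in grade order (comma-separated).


Clifford conjugate sign for grade k: (-1)^(k(k+1)/2)
Grade 0: (-1)^(0*1/2) = (-1)^0 = 1, coeff 5 -> 5
Grade 3: (-1)^(3*4/2) = (-1)^6 = 1, coeff -3 -> -3
Grade 5: (-1)^(5*6/2) = (-1)^15 = -1, coeff 2 -> -2
Conjugated coefficients: 5, -3, -2


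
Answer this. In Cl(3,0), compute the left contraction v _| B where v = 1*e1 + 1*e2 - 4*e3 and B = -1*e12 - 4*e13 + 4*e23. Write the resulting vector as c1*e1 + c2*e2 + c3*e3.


Left contraction v _| B = <vB>_1 (grade-1 part of the geometric product vB).
Using e1_|e12 = e2, e2_|e12 = -e1, e1_|e13 = e3, e3_|e13 = -e1, e2_|e23 = e3, e3_|e23 = -e2:
e1 coeff: -v2*b12 - v3*b13 = -(1)*(-1) - (-4)*(-4) = -15
e2 coeff: v1*b12 - v3*b23 = (1)*(-1) - (-4)*(4) = 15
e3 coeff: v1*b13 + v2*b23 = (1)*(-4) + (1)*(4) = 0
v _| B = -15*e1 + 15*e2 + 0*e3


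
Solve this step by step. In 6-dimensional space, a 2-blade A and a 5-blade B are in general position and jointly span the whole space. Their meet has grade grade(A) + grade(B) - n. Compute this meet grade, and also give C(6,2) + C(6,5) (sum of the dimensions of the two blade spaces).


Meet grade = grade(A) + grade(B) - n
= 2 + 5 - 6 = 1
C(6,2) = 15
C(6,5) = 6
dim_A + dim_B = 15 + 6 = 21


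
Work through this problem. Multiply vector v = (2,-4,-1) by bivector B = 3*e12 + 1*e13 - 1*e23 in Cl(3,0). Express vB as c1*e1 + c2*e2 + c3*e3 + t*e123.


vB has grade-1 (vector) and grade-3 (trivector) parts: vB = (v _| B) + (v ^ B).
Vector part <vB>_1:
  e1: -v2*b12 - v3*b13 = -(-4)*(3) - (-1)*(1) = 13
  e2: v1*b12 - v3*b23 = (2)*(3) - (-1)*(-1) = 5
  e3: v1*b13 + v2*b23 = (2)*(1) + (-4)*(-1) = 6
Trivector part <vB>_3:
  e123: v1*b23 - v2*b13 + v3*b12 = (2)*(-1) - (-4)*(1) + (-1)*(3) = -1
vB = 13*e1 + 5*e2 + 6*e3 - 1*e123


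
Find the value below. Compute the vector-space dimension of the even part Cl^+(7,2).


Even subalgebra dimension = 2^(n-1)
n = 7 + 2 = 9
2^(9 - 1) = 2^8 = 256
Verification: sum of C(9,k) for even k = 1 + 36 + 126 + 84 + 9 = 256
Result = 256


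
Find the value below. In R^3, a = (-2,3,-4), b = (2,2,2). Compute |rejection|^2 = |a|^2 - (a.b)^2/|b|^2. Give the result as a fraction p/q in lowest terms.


|a|^2 = (-2)^2 + 3^2 + (-4)^2 = 29
|b|^2 = 2^2 + 2^2 + 2^2 = 12
a . b = (-2)*2 + 3*2 + (-4)*2 = -6
(a.b)^2 = (-6)^2 = 36
|rej|^2 = 29 - 36/12
= (348 - 36)/12
= 312/12
In lowest terms: 26/1


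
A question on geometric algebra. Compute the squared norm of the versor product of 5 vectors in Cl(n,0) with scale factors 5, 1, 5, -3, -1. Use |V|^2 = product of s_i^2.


Each vector v_i has |v_i|^2 = s_i^2
Squared scales: 5^2 = 25, 1^2 = 1, 5^2 = 25, (-3)^2 = 9, (-1)^2 = 1
|V|^2 = 25 * 1 * 25 * 9 * 1
= 5625


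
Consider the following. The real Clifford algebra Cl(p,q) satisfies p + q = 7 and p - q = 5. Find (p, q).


We need p + q = 7 and p - q = 5.
Adding: 2p = 7 + 5 = 12, so p = 6.
Then q = 7 - 6 = 1.
(p, q) = (6, 1)


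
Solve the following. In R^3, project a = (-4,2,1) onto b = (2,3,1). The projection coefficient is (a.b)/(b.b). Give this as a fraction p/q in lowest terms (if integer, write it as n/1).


Projection coefficient = (a . b) / (b . b)
a . b = (-4)*2 + 2*3 + 1*1
= -8 + 6 + 1 = -1
b . b = 2^2 + 3^2 + 1^2
= 4 + 9 + 1 = 14
Coefficient = -1/14
In lowest terms: -1/14


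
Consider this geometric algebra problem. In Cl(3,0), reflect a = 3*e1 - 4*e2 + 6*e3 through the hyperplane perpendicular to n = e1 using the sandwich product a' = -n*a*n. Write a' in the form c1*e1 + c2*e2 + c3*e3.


Reflection formula: a' = -n*a*n, with n = e1 (unit vector, n^2 = 1).
For reflection through hyperplane perp to e1:
The component along e1 flips sign, others stay.
a = (3, -4, 6)
a' = (-3, -4, 6)
a' = -3*e1 - 4*e2 + 6*e3


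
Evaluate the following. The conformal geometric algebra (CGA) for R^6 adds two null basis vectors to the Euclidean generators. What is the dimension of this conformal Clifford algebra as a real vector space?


The conformal model of R^6 uses Cl(7,1): the 6 Euclidean generators plus two extra orthogonal generators e+ (e+^2 = +1) and e- (e-^2 = -1), from which the null vectors e0, einf are built.
Number of generators m = 6 + 2 = 8.
dim Cl(p,q) = 2^m = 2^8 = 256


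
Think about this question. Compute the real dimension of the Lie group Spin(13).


Spin(n) double-covers SO(n); both have Lie algebra so(n) of dimension n(n-1)/2.
n = 13
n(n-1) = 13 * 12 = 156
dim Spin(13) = 156/2 = 78


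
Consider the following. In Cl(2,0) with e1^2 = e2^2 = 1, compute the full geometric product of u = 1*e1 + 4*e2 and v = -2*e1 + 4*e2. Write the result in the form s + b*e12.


Expand: (1*e1 + 4*e2)(-2*e1 + 4*e2)
= 1*(-2)*e1e1 + 1*4*e1e2 + 4*(-2)*e2e1 + 4*4*e2e2
Using e1^2 = e2^2 = 1, e2e1 = -e1e2:
Scalar part s = 1*(-2) + 4*4 = -2 + 16 = 14
Bivector part b = 1*4 - 4*(-2) = 4 - (-8) = 12
uv = 14 + 12*e12


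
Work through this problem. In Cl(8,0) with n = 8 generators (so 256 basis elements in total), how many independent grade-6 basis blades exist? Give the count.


Number of grade-k basis blades in Cl(p,q) with n = p + q is C(n, k).
n = 8 + 0 = 8
C(8, 6) = 8! / (6! * 2!)
= 40320 / (720 * 2)
= 28


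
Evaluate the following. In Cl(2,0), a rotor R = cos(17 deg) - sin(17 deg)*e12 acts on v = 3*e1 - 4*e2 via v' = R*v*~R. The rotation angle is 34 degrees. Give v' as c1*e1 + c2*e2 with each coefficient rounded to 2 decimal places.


Rotor R = cos(17deg) - sin(17deg)*e12
Rotation angle theta = 2 * 17 = 34 degrees
v' = R*v*~R rotates v by theta.
cos(34deg) = 0.8290, sin(34deg) = 0.5592
v'_1 = 3*cos(34deg) - (-4)*sin(34deg)
= 3*0.8290 - (-4)*0.5592
= 4.72
v'_2 = 3*sin(34deg) + (-4)*cos(34deg)
= 3*0.5592 + (-4)*0.8290
= -1.64
v' = 4.72*e1 - 1.64*e2


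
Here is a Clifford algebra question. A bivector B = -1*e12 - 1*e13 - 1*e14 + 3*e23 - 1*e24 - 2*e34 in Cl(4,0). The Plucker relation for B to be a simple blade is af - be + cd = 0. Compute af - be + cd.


Plucker relation: af - be + cd
a*f = (-1)*(-2) = 2
b*e = (-1)*(-1) = 1
c*d = (-1)*3 = -3
af - be + cd = 2 - 1 + (-3)
= -2


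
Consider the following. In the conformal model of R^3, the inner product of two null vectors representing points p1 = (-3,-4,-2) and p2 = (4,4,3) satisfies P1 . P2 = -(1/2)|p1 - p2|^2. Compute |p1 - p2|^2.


p1 - p2 = (-7, -8, -5)
|p1 - p2|^2 = (-7)^2 + (-8)^2 + (-5)^2
= 49 + 64 + 25
= 138


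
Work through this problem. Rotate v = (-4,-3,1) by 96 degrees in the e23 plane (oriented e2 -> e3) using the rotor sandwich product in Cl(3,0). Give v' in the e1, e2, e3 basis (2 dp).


Rotor R = cos(48deg) - sin(48deg)*e23
Rotation angle theta = 2 * 48 = 96 degrees in the e23 plane (e2 -> e3).
The component perpendicular to the plane (e1) is invariant: v'_1 = v1 = -4.00
cos(96deg) = -0.1045, sin(96deg) = 0.9945
v'_2 = v2*cos(theta) - v3*sin(theta) = -3*(-0.1045) - 1*0.9945 = -0.68
v'_3 = v2*sin(theta) + v3*cos(theta) = -3*0.9945 + 1*(-0.1045) = -3.09
v' = -4.00*e1 - 0.68*e2 - 3.09*e3


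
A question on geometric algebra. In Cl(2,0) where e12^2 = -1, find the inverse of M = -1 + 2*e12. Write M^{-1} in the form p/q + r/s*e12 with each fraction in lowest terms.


M = -1 + 2*e12, where e12^2 = -1.
Since M commutes with its reverse ~M = a - b*e12, M * ~M = a^2 - b^2*e12^2 = a^2 + b^2.
So M^{-1} = ~M / (a^2 + b^2) = (a - b*e12)/(a^2 + b^2).
a^2 + b^2 = 1 + 4 = 5
Scalar part = -1/5 = -1/5
Bivector coeff = -2/5 = -2/5
M^{-1} = -1/5 - 2/5*e12


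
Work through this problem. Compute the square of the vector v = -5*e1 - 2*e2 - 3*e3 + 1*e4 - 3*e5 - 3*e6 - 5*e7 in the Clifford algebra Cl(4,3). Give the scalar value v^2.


v^2 = sum of c_i^2 * e_i^2
Positive signature terms (e_i^2 = +1): (-5)^2 + (-2)^2 + (-3)^2 + 1^2 = 39
Negative signature terms (e_j^2 = -1): (-3)^2 + (-3)^2 + (-5)^2 = 43
v^2 = 39 - 43 = -4


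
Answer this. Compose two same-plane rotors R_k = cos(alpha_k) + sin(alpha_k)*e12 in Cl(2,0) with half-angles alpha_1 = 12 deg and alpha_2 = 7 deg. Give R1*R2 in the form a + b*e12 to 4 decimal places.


Same-plane rotors commute and their half-angles add:
R1*R2 = cos(a1 + a2) + sin(a1 + a2)*e12.
a1 + a2 = 12 + 7 = 19 deg
cos(19 deg) = 0.9455
sin(19 deg) = 0.3256
R1*R2 = 0.9455 + 0.3256*e12


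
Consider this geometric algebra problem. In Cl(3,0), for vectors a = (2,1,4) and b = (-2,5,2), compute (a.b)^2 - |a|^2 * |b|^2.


a . b = 2*(-2) + 1*5 + 4*2
= -4 + 5 + 8 = 9
|a|^2 = 2^2 + 1^2 + 4^2 = 21
|b|^2 = (-2)^2 + 5^2 + 2^2 = 33
(a.b)^2 = 9^2 = 81
|a|^2 * |b|^2 = 21 * 33 = 693
Result = 81 - 693 = -612


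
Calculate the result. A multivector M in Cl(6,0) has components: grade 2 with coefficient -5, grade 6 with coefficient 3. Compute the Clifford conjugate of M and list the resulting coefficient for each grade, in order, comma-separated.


Clifford conjugate sign for grade k: (-1)^(k(k+1)/2)
Grade 2: (-1)^(2*3/2) = (-1)^3 = -1, coeff -5 -> 5
Grade 6: (-1)^(6*7/2) = (-1)^21 = -1, coeff 3 -> -3
Conjugated coefficients: 5, -3


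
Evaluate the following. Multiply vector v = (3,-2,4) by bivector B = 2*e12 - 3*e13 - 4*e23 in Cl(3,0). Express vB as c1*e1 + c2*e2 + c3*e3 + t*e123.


vB has grade-1 (vector) and grade-3 (trivector) parts: vB = (v _| B) + (v ^ B).
Vector part <vB>_1:
  e1: -v2*b12 - v3*b13 = -(-2)*(2) - (4)*(-3) = 16
  e2: v1*b12 - v3*b23 = (3)*(2) - (4)*(-4) = 22
  e3: v1*b13 + v2*b23 = (3)*(-3) + (-2)*(-4) = -1
Trivector part <vB>_3:
  e123: v1*b23 - v2*b13 + v3*b12 = (3)*(-4) - (-2)*(-3) + (4)*(2) = -10
vB = 16*e1 + 22*e2 - 1*e3 - 10*e123


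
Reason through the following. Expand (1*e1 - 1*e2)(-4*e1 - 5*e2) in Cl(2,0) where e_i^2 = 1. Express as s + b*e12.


Expand: (1*e1 - 1*e2)(-4*e1 - 5*e2)
= 1*(-4)*e1e1 + 1*(-5)*e1e2 + (-1)*(-4)*e2e1 + (-1)*(-5)*e2e2
Using e1^2 = e2^2 = 1, e2e1 = -e1e2:
Scalar part s = 1*(-4) + (-1)*(-5) = -4 + 5 = 1
Bivector part b = 1*(-5) - (-1)*(-4) = -5 - 4 = -9
uv = 1 - 9*e12


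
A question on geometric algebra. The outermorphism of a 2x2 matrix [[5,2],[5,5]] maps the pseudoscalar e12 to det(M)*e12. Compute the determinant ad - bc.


The outermorphism of a linear map f sends e1^e2 to f(e1)^f(e2).
f(e1) = 5*e1 + 5*e2
f(e2) = 2*e1 + 5*e2
f(e1) ^ f(e2) = (5*e1 + 5*e2) ^ (2*e1 + 5*e2)
= 5*5*e12 + 5*2*e21
= (25 - 10)*e12
= 15*e12
Coefficient = 15


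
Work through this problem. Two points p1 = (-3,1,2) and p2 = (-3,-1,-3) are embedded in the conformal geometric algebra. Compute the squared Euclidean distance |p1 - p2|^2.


p1 - p2 = (0, 2, 5)
|p1 - p2|^2 = 0^2 + 2^2 + 5^2
= 0 + 4 + 25
= 29


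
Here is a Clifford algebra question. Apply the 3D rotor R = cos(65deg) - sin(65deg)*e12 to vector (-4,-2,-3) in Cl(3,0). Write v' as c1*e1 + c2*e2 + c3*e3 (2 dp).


Rotor R = cos(65deg) - sin(65deg)*e12
Rotation angle theta = 2 * 65 = 130 degrees in the e12 plane (e1 -> e2).
The component perpendicular to the plane (e3) is invariant: v'_3 = v3 = -3.00
cos(130deg) = -0.6428, sin(130deg) = 0.7660
v'_1 = v1*cos(theta) - v2*sin(theta) = -4*(-0.6428) - (-2)*0.7660 = 4.10
v'_2 = v1*sin(theta) + v2*cos(theta) = -4*0.7660 + (-2)*(-0.6428) = -1.78
v' = 4.10*e1 - 1.78*e2 - 3.00*e3


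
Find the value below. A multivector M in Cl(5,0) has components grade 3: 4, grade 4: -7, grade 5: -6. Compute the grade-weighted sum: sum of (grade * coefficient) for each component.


Grade-weighted sum = sum of grade_k * coefficient_k
3*4 = 12
4*(-7) = -28
5*(-6) = -30
Total = 12 + (-28) + (-30) = -46


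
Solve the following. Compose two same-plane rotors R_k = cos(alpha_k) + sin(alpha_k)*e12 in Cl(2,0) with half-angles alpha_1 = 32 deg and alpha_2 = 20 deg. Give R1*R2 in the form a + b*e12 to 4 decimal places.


Same-plane rotors commute and their half-angles add:
R1*R2 = cos(a1 + a2) + sin(a1 + a2)*e12.
a1 + a2 = 32 + 20 = 52 deg
cos(52 deg) = 0.6157
sin(52 deg) = 0.7880
R1*R2 = 0.6157 + 0.7880*e12


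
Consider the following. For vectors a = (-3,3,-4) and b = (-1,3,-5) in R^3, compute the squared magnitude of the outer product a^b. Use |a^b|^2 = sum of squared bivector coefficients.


a wedge b = (a1*b2 - a2*b1)*e12 + (a1*b3 - a3*b1)*e13 + (a2*b3 - a3*b2)*e23
e12 coeff: (-3)*3 - 3*(-1) = -9 - (-3) = -6
e13 coeff: (-3)*(-5) - (-4)*(-1) = 15 - 4 = 11
e23 coeff: 3*(-5) - (-4)*3 = -15 - (-12) = -3
|a wedge b|^2 = (-6)^2 + 11^2 + (-3)^2
= 36 + 121 + 9
= 166


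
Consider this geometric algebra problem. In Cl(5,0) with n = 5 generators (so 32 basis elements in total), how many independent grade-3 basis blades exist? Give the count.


Number of grade-k basis blades in Cl(p,q) with n = p + q is C(n, k).
n = 5 + 0 = 5
C(5, 3) = 5! / (3! * 2!)
= 120 / (6 * 2)
= 10


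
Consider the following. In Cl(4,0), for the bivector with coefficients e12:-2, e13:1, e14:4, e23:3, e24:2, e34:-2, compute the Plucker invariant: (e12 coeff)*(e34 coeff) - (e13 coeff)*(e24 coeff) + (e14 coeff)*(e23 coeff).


Plucker relation: af - be + cd
a*f = (-2)*(-2) = 4
b*e = 1*2 = 2
c*d = 4*3 = 12
af - be + cd = 4 - 2 + 12
= 14


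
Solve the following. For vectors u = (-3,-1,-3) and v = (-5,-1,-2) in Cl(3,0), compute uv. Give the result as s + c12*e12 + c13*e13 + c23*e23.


In Cl(3,0): e_i^2 = 1, e_ie_j = -e_je_i for i != j.
Scalar part = u . v = (-3)*(-5) + (-1)*(-1) + (-3)*(-2)
= 15 + 1 + 6 = 22
e12 coeff = (-3)*(-1) - (-1)*(-5) = 3 - 5 = -2
e13 coeff = (-3)*(-2) - (-3)*(-5) = 6 - 15 = -9
e23 coeff = (-1)*(-2) - (-3)*(-1) = 2 - 3 = -1
uv = 22 - 2*e12 - 9*e13 - 1*e23


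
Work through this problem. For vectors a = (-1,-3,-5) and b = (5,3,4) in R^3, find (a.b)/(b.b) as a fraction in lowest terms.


Projection coefficient = (a . b) / (b . b)
a . b = (-1)*5 + (-3)*3 + (-5)*4
= -5 + (-9) + (-20) = -34
b . b = 5^2 + 3^2 + 4^2
= 25 + 9 + 16 = 50
Coefficient = -34/50
In lowest terms: -17/25


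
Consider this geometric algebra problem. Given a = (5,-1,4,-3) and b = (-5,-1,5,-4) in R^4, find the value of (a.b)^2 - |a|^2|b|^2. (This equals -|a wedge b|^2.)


a . b = 5*(-5) + (-1)*(-1) + 4*5 + (-3)*(-4)
= -25 + 1 + 20 + 12 = 8
|a|^2 = 5^2 + (-1)^2 + 4^2 + (-3)^2 = 51
|b|^2 = (-5)^2 + (-1)^2 + 5^2 + (-4)^2 = 67
(a.b)^2 = 8^2 = 64
|a|^2 * |b|^2 = 51 * 67 = 3417
Result = 64 - 3417 = -3353


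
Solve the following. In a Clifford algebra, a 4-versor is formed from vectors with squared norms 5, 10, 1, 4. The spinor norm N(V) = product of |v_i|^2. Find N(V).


Spinor norm N(V) = |v1|^2 * |v2|^2 * ... * |v4|^2
= 5 * 10 * 1 * 4
Running product: 5, 50, 50, 200
N(V) = 200


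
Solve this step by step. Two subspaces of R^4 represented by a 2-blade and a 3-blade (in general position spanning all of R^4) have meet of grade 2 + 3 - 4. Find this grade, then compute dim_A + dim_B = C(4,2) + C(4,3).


Meet grade = grade(A) + grade(B) - n
= 2 + 3 - 4 = 1
C(4,2) = 6
C(4,3) = 4
dim_A + dim_B = 6 + 4 = 10


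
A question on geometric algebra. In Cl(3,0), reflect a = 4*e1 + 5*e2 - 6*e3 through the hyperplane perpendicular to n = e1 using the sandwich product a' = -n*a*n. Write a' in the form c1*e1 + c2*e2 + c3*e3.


Reflection formula: a' = -n*a*n, with n = e1 (unit vector, n^2 = 1).
For reflection through hyperplane perp to e1:
The component along e1 flips sign, others stay.
a = (4, 5, -6)
a' = (-4, 5, -6)
a' = -4*e1 + 5*e2 - 6*e3


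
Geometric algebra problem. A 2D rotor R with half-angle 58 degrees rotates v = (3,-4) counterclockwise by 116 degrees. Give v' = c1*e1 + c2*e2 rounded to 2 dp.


Rotor R = cos(58deg) - sin(58deg)*e12
Rotation angle theta = 2 * 58 = 116 degrees
v' = R*v*~R rotates v by theta.
cos(116deg) = -0.4384, sin(116deg) = 0.8988
v'_1 = 3*cos(116deg) - (-4)*sin(116deg)
= 3*(-0.4384) - (-4)*0.8988
= 2.28
v'_2 = 3*sin(116deg) + (-4)*cos(116deg)
= 3*0.8988 + (-4)*(-0.4384)
= 4.45
v' = 2.28*e1 + 4.45*e2


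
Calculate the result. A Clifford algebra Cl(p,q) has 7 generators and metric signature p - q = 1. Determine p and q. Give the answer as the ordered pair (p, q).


We need p + q = 7 and p - q = 1.
Adding: 2p = 7 + 1 = 8, so p = 4.
Then q = 7 - 4 = 3.
(p, q) = (4, 3)


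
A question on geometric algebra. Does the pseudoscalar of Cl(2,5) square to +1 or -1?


The pseudoscalar I = e1...e_n (product of all n generators) of Cl(p,q) satisfies I^2 = (-1)^(q + n(n-1)/2).
p = 2, q = 5, n = p + q = 7
n(n-1)/2 = 7 * 6 / 2 = 21
Exponent = q + n(n-1)/2 = 5 + 21 = 26
I^2 = (-1)^26 = +1


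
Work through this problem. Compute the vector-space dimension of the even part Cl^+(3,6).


Even subalgebra dimension = 2^(n-1)
n = 3 + 6 = 9
2^(9 - 1) = 2^8 = 256
Verification: sum of C(9,k) for even k = 1 + 36 + 126 + 84 + 9 = 256
Result = 256


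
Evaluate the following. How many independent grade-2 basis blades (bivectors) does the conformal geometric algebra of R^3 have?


The conformal model of R^3 uses Cl(4,1) with m = 3 + 2 = 5 generators.
Number of grade-2 blades = C(m, 2) = C(5, 2)
= 5*4/2 = 10


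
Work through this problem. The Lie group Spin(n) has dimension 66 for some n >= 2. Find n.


dim Spin(n) = dim so(n) = n(n-1)/2.
Solve n(n-1)/2 = 66, i.e. n^2 - n - 132 = 0.
Discriminant = 1 + 8*66 = 529
n = (1 + sqrt(529))/2 = (1 + 23)/2 = 12


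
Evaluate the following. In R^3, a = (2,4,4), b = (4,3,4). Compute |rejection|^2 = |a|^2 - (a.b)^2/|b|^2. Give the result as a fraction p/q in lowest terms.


|a|^2 = 2^2 + 4^2 + 4^2 = 36
|b|^2 = 4^2 + 3^2 + 4^2 = 41
a . b = 2*4 + 4*3 + 4*4 = 36
(a.b)^2 = 36^2 = 1296
|rej|^2 = 36 - 1296/41
= (1476 - 1296)/41
= 180/41
In lowest terms: 180/41


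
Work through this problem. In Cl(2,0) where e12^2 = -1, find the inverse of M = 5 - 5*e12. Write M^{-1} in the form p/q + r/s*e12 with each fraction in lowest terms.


M = 5 - 5*e12, where e12^2 = -1.
Since M commutes with its reverse ~M = a - b*e12, M * ~M = a^2 - b^2*e12^2 = a^2 + b^2.
So M^{-1} = ~M / (a^2 + b^2) = (a - b*e12)/(a^2 + b^2).
a^2 + b^2 = 25 + 25 = 50
Scalar part = 5/50 = 1/10
Bivector coeff = 5/50 = 1/10
M^{-1} = 1/10 + 1/10*e12


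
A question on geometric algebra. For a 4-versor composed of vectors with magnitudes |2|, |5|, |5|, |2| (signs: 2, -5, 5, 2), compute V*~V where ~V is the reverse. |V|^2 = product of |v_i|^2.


Each vector v_i has |v_i|^2 = s_i^2
Squared scales: 2^2 = 4, (-5)^2 = 25, 5^2 = 25, 2^2 = 4
|V|^2 = 4 * 25 * 25 * 4
= 10000


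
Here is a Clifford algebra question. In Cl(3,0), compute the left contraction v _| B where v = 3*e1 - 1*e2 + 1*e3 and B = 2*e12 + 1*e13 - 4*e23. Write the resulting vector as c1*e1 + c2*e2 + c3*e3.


Left contraction v _| B = <vB>_1 (grade-1 part of the geometric product vB).
Using e1_|e12 = e2, e2_|e12 = -e1, e1_|e13 = e3, e3_|e13 = -e1, e2_|e23 = e3, e3_|e23 = -e2:
e1 coeff: -v2*b12 - v3*b13 = -(-1)*(2) - (1)*(1) = 1
e2 coeff: v1*b12 - v3*b23 = (3)*(2) - (1)*(-4) = 10
e3 coeff: v1*b13 + v2*b23 = (3)*(1) + (-1)*(-4) = 7
v _| B = 1*e1 + 10*e2 + 7*e3


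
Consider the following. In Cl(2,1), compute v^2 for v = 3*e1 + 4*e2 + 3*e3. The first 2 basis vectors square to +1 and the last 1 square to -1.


v^2 = sum of c_i^2 * e_i^2
Positive signature terms (e_i^2 = +1): 3^2 + 4^2 = 25
Negative signature terms (e_j^2 = -1): 3^2 = 9
v^2 = 25 - 9 = 16


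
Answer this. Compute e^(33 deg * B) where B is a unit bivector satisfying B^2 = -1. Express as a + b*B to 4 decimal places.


For a unit bivector B with B^2 = -1, the exponential series gives
e^(theta*B) = cos(theta) + sin(theta)*B (the GA analogue of Euler's formula).
theta = 33 degrees = 0.575959 rad
cos(33 deg) = 0.8387
sin(33 deg) = 0.5446
exp(theta*B) = 0.8387 + 0.5446*B


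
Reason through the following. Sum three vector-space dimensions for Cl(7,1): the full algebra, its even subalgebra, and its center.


n = 7 + 1 = 8
Total dim = 2^8 = 256
Even subalgebra dim = 2^7 = 128
n is even, so center dim = 1
Sum = 256 + 128 + 1 = 385


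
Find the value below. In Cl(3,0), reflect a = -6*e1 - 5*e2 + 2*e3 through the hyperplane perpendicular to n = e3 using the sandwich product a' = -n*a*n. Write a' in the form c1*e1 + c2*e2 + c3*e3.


Reflection formula: a' = -n*a*n, with n = e3 (unit vector, n^2 = 1).
For reflection through hyperplane perp to e3:
The component along e3 flips sign, others stay.
a = (-6, -5, 2)
a' = (-6, -5, -2)
a' = -6*e1 - 5*e2 - 2*e3


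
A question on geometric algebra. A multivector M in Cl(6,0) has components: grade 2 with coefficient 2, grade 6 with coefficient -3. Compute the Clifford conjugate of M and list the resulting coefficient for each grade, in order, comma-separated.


Clifford conjugate sign for grade k: (-1)^(k(k+1)/2)
Grade 2: (-1)^(2*3/2) = (-1)^3 = -1, coeff 2 -> -2
Grade 6: (-1)^(6*7/2) = (-1)^21 = -1, coeff -3 -> 3
Conjugated coefficients: -2, 3


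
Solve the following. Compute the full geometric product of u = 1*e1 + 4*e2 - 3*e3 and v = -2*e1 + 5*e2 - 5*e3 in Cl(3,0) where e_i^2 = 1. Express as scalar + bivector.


In Cl(3,0): e_i^2 = 1, e_ie_j = -e_je_i for i != j.
Scalar part = u . v = 1*(-2) + 4*5 + (-3)*(-5)
= -2 + 20 + 15 = 33
e12 coeff = 1*5 - 4*(-2) = 5 - (-8) = 13
e13 coeff = 1*(-5) - (-3)*(-2) = -5 - 6 = -11
e23 coeff = 4*(-5) - (-3)*5 = -20 - (-15) = -5
uv = 33 + 13*e12 - 11*e13 - 5*e23


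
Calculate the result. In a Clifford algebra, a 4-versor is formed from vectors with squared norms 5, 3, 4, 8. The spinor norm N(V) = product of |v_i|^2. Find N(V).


Spinor norm N(V) = |v1|^2 * |v2|^2 * ... * |v4|^2
= 5 * 3 * 4 * 8
Running product: 5, 15, 60, 480
N(V) = 480


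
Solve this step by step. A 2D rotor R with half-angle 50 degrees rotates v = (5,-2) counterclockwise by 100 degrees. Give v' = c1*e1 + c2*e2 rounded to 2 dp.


Rotor R = cos(50deg) - sin(50deg)*e12
Rotation angle theta = 2 * 50 = 100 degrees
v' = R*v*~R rotates v by theta.
cos(100deg) = -0.1736, sin(100deg) = 0.9848
v'_1 = 5*cos(100deg) - (-2)*sin(100deg)
= 5*(-0.1736) - (-2)*0.9848
= 1.10
v'_2 = 5*sin(100deg) + (-2)*cos(100deg)
= 5*0.9848 + (-2)*(-0.1736)
= 5.27
v' = 1.10*e1 + 5.27*e2


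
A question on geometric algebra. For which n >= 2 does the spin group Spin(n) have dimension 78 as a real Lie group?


dim Spin(n) = dim so(n) = n(n-1)/2.
Solve n(n-1)/2 = 78, i.e. n^2 - n - 156 = 0.
Discriminant = 1 + 8*78 = 625
n = (1 + sqrt(625))/2 = (1 + 25)/2 = 13


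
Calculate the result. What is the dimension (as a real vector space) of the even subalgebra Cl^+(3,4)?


Even subalgebra dimension = 2^(n-1)
n = 3 + 4 = 7
2^(7 - 1) = 2^6 = 64
Verification: sum of C(7,k) for even k = 1 + 21 + 35 + 7 = 64
Result = 64


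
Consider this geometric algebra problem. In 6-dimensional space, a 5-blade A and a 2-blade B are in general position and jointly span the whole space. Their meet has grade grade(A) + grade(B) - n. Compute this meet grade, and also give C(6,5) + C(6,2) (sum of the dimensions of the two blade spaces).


Meet grade = grade(A) + grade(B) - n
= 5 + 2 - 6 = 1
C(6,5) = 6
C(6,2) = 15
dim_A + dim_B = 6 + 15 = 21


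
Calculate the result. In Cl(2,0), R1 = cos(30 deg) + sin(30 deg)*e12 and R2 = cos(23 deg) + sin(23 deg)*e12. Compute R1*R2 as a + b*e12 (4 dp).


Same-plane rotors commute and their half-angles add:
R1*R2 = cos(a1 + a2) + sin(a1 + a2)*e12.
a1 + a2 = 30 + 23 = 53 deg
cos(53 deg) = 0.6018
sin(53 deg) = 0.7986
R1*R2 = 0.6018 + 0.7986*e12


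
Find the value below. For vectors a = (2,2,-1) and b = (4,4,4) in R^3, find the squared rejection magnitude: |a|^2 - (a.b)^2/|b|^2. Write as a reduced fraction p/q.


|a|^2 = 2^2 + 2^2 + (-1)^2 = 9
|b|^2 = 4^2 + 4^2 + 4^2 = 48
a . b = 2*4 + 2*4 + (-1)*4 = 12
(a.b)^2 = 12^2 = 144
|rej|^2 = 9 - 144/48
= (432 - 144)/48
= 288/48
In lowest terms: 6/1


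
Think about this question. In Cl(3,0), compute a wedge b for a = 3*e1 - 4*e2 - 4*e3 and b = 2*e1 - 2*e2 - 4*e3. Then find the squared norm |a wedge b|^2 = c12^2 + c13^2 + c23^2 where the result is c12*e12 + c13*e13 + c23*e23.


a wedge b = (a1*b2 - a2*b1)*e12 + (a1*b3 - a3*b1)*e13 + (a2*b3 - a3*b2)*e23
e12 coeff: 3*(-2) - (-4)*2 = -6 - (-8) = 2
e13 coeff: 3*(-4) - (-4)*2 = -12 - (-8) = -4
e23 coeff: (-4)*(-4) - (-4)*(-2) = 16 - 8 = 8
|a wedge b|^2 = 2^2 + (-4)^2 + 8^2
= 4 + 16 + 64
= 84


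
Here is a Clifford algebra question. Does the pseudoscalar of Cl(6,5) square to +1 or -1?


The pseudoscalar I = e1...e_n (product of all n generators) of Cl(p,q) satisfies I^2 = (-1)^(q + n(n-1)/2).
p = 6, q = 5, n = p + q = 11
n(n-1)/2 = 11 * 10 / 2 = 55
Exponent = q + n(n-1)/2 = 5 + 55 = 60
I^2 = (-1)^60 = +1


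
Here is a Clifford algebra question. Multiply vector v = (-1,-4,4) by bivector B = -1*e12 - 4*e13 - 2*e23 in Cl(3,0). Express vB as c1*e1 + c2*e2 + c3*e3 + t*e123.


vB has grade-1 (vector) and grade-3 (trivector) parts: vB = (v _| B) + (v ^ B).
Vector part <vB>_1:
  e1: -v2*b12 - v3*b13 = -(-4)*(-1) - (4)*(-4) = 12
  e2: v1*b12 - v3*b23 = (-1)*(-1) - (4)*(-2) = 9
  e3: v1*b13 + v2*b23 = (-1)*(-4) + (-4)*(-2) = 12
Trivector part <vB>_3:
  e123: v1*b23 - v2*b13 + v3*b12 = (-1)*(-2) - (-4)*(-4) + (4)*(-1) = -18
vB = 12*e1 + 9*e2 + 12*e3 - 18*e123


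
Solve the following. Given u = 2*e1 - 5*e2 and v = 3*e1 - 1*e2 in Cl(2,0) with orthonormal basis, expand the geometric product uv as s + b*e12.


Expand: (2*e1 - 5*e2)(3*e1 - 1*e2)
= 2*3*e1e1 + 2*(-1)*e1e2 + (-5)*3*e2e1 + (-5)*(-1)*e2e2
Using e1^2 = e2^2 = 1, e2e1 = -e1e2:
Scalar part s = 2*3 + (-5)*(-1) = 6 + 5 = 11
Bivector part b = 2*(-1) - (-5)*3 = -2 - (-15) = 13
uv = 11 + 13*e12


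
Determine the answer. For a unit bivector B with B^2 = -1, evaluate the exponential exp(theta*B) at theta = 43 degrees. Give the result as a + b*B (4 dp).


For a unit bivector B with B^2 = -1, the exponential series gives
e^(theta*B) = cos(theta) + sin(theta)*B (the GA analogue of Euler's formula).
theta = 43 degrees = 0.750492 rad
cos(43 deg) = 0.7314
sin(43 deg) = 0.6820
exp(theta*B) = 0.7314 + 0.6820*B


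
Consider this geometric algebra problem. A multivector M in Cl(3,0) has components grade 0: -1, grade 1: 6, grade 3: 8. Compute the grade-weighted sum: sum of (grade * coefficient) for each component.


Grade-weighted sum = sum of grade_k * coefficient_k
0*(-1) = 0
1*6 = 6
3*8 = 24
Total = 0 + 6 + 24 = 30


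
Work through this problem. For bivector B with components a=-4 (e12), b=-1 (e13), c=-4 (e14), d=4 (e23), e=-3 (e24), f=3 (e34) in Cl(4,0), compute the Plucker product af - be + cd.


Plucker relation: af - be + cd
a*f = (-4)*3 = -12
b*e = (-1)*(-3) = 3
c*d = (-4)*4 = -16
af - be + cd = -12 - 3 + (-16)
= -31


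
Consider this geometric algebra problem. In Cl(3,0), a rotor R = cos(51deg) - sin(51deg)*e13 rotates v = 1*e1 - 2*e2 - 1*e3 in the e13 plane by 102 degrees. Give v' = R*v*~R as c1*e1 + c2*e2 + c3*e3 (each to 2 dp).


Rotor R = cos(51deg) - sin(51deg)*e13
Rotation angle theta = 2 * 51 = 102 degrees in the e13 plane (e1 -> e3).
The component perpendicular to the plane (e2) is invariant: v'_2 = v2 = -2.00
cos(102deg) = -0.2079, sin(102deg) = 0.9781
v'_1 = v1*cos(theta) - v3*sin(theta) = 1*(-0.2079) - (-1)*0.9781 = 0.77
v'_3 = v1*sin(theta) + v3*cos(theta) = 1*0.9781 + (-1)*(-0.2079) = 1.19
v' = 0.77*e1 - 2.00*e2 + 1.19*e3


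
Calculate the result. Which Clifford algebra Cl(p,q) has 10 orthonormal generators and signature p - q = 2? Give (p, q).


We need p + q = 10 and p - q = 2.
Adding: 2p = 10 + 2 = 12, so p = 6.
Then q = 10 - 6 = 4.
(p, q) = (6, 4)


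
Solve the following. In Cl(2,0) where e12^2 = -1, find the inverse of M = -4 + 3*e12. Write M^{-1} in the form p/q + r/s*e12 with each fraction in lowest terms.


M = -4 + 3*e12, where e12^2 = -1.
Since M commutes with its reverse ~M = a - b*e12, M * ~M = a^2 - b^2*e12^2 = a^2 + b^2.
So M^{-1} = ~M / (a^2 + b^2) = (a - b*e12)/(a^2 + b^2).
a^2 + b^2 = 16 + 9 = 25
Scalar part = -4/25 = -4/25
Bivector coeff = -3/25 = -3/25
M^{-1} = -4/25 - 3/25*e12


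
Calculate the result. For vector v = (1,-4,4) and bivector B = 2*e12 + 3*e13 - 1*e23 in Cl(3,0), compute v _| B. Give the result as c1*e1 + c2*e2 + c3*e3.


Left contraction v _| B = <vB>_1 (grade-1 part of the geometric product vB).
Using e1_|e12 = e2, e2_|e12 = -e1, e1_|e13 = e3, e3_|e13 = -e1, e2_|e23 = e3, e3_|e23 = -e2:
e1 coeff: -v2*b12 - v3*b13 = -(-4)*(2) - (4)*(3) = -4
e2 coeff: v1*b12 - v3*b23 = (1)*(2) - (4)*(-1) = 6
e3 coeff: v1*b13 + v2*b23 = (1)*(3) + (-4)*(-1) = 7
v _| B = -4*e1 + 6*e2 + 7*e3


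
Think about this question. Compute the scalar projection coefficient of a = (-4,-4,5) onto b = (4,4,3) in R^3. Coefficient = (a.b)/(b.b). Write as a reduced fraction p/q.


Projection coefficient = (a . b) / (b . b)
a . b = (-4)*4 + (-4)*4 + 5*3
= -16 + (-16) + 15 = -17
b . b = 4^2 + 4^2 + 3^2
= 16 + 16 + 9 = 41
Coefficient = -17/41
In lowest terms: -17/41


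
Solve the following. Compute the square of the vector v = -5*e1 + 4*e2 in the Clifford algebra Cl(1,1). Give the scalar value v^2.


v^2 = sum of c_i^2 * e_i^2
Positive signature terms (e_i^2 = +1): (-5)^2 = 25
Negative signature terms (e_j^2 = -1): 4^2 = 16
v^2 = 25 - 16 = 9


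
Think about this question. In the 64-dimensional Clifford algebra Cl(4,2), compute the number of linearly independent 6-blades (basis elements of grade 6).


Number of grade-k basis blades in Cl(p,q) with n = p + q is C(n, k).
n = 4 + 2 = 6
C(6, 6) = 6! / (6! * 0!)
= 720 / (720 * 1)
= 1


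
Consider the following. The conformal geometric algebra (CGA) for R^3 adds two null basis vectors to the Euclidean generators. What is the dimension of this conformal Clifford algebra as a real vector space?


The conformal model of R^3 uses Cl(4,1): the 3 Euclidean generators plus two extra orthogonal generators e+ (e+^2 = +1) and e- (e-^2 = -1), from which the null vectors e0, einf are built.
Number of generators m = 3 + 2 = 5.
dim Cl(p,q) = 2^m = 2^5 = 32


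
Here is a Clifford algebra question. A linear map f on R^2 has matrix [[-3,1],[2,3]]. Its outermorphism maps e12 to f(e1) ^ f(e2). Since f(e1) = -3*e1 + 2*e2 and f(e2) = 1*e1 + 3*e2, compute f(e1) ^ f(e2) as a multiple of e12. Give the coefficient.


The outermorphism of a linear map f sends e1^e2 to f(e1)^f(e2).
f(e1) = -3*e1 + 2*e2
f(e2) = 1*e1 + 3*e2
f(e1) ^ f(e2) = (-3*e1 + 2*e2) ^ (1*e1 + 3*e2)
= (-3)*3*e12 + 2*1*e21
= (-9 - 2)*e12
= -11*e12
Coefficient = -11


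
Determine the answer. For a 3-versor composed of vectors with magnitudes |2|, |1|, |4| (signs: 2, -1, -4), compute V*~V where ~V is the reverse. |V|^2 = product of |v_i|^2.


Each vector v_i has |v_i|^2 = s_i^2
Squared scales: 2^2 = 4, (-1)^2 = 1, (-4)^2 = 16
|V|^2 = 4 * 1 * 16
= 64


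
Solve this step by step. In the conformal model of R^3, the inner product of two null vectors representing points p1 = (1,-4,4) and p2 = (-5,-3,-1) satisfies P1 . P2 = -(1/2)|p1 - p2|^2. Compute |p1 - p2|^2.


p1 - p2 = (6, -1, 5)
|p1 - p2|^2 = 6^2 + (-1)^2 + 5^2
= 36 + 1 + 25
= 62


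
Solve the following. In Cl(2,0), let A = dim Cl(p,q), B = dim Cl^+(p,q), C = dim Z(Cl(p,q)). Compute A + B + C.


n = 2 + 0 = 2
Total dim = 2^2 = 4
Even subalgebra dim = 2^1 = 2
n is even, so center dim = 1
Sum = 4 + 2 + 1 = 7


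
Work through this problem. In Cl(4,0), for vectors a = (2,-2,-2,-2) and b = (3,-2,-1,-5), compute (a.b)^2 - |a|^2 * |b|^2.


a . b = 2*3 + (-2)*(-2) + (-2)*(-1) + (-2)*(-5)
= 6 + 4 + 2 + 10 = 22
|a|^2 = 2^2 + (-2)^2 + (-2)^2 + (-2)^2 = 16
|b|^2 = 3^2 + (-2)^2 + (-1)^2 + (-5)^2 = 39
(a.b)^2 = 22^2 = 484
|a|^2 * |b|^2 = 16 * 39 = 624
Result = 484 - 624 = -140


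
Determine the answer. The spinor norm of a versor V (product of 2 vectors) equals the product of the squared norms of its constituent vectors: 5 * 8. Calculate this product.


Spinor norm N(V) = |v1|^2 * |v2|^2 * ... * |v2|^2
= 5 * 8
Running product: 5, 40
N(V) = 40


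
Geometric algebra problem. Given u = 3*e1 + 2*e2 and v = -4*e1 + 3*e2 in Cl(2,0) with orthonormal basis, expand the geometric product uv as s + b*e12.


Expand: (3*e1 + 2*e2)(-4*e1 + 3*e2)
= 3*(-4)*e1e1 + 3*3*e1e2 + 2*(-4)*e2e1 + 2*3*e2e2
Using e1^2 = e2^2 = 1, e2e1 = -e1e2:
Scalar part s = 3*(-4) + 2*3 = -12 + 6 = -6
Bivector part b = 3*3 - 2*(-4) = 9 - (-8) = 17
uv = -6 + 17*e12


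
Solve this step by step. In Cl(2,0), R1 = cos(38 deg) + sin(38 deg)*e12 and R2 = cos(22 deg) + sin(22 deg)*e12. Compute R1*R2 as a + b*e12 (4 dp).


Same-plane rotors commute and their half-angles add:
R1*R2 = cos(a1 + a2) + sin(a1 + a2)*e12.
a1 + a2 = 38 + 22 = 60 deg
cos(60 deg) = 0.5000
sin(60 deg) = 0.8660
R1*R2 = 0.5000 + 0.8660*e12


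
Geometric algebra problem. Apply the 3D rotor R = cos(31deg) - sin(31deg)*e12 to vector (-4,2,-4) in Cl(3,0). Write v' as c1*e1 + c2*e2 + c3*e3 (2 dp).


Rotor R = cos(31deg) - sin(31deg)*e12
Rotation angle theta = 2 * 31 = 62 degrees in the e12 plane (e1 -> e2).
The component perpendicular to the plane (e3) is invariant: v'_3 = v3 = -4.00
cos(62deg) = 0.4695, sin(62deg) = 0.8829
v'_1 = v1*cos(theta) - v2*sin(theta) = -4*0.4695 - 2*0.8829 = -3.64
v'_2 = v1*sin(theta) + v2*cos(theta) = -4*0.8829 + 2*0.4695 = -2.59
v' = -3.64*e1 - 2.59*e2 - 4.00*e3


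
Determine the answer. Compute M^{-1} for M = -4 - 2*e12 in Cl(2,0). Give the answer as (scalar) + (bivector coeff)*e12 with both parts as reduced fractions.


M = -4 - 2*e12, where e12^2 = -1.
Since M commutes with its reverse ~M = a - b*e12, M * ~M = a^2 - b^2*e12^2 = a^2 + b^2.
So M^{-1} = ~M / (a^2 + b^2) = (a - b*e12)/(a^2 + b^2).
a^2 + b^2 = 16 + 4 = 20
Scalar part = -4/20 = -1/5
Bivector coeff = 2/20 = 1/10
M^{-1} = -1/5 + 1/10*e12


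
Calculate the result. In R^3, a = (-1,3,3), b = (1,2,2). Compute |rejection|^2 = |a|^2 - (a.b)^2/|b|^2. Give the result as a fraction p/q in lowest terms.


|a|^2 = (-1)^2 + 3^2 + 3^2 = 19
|b|^2 = 1^2 + 2^2 + 2^2 = 9
a . b = (-1)*1 + 3*2 + 3*2 = 11
(a.b)^2 = 11^2 = 121
|rej|^2 = 19 - 121/9
= (171 - 121)/9
= 50/9
In lowest terms: 50/9


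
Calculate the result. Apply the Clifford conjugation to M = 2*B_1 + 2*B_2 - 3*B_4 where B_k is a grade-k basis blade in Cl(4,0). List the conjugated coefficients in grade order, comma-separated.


Clifford conjugate sign for grade k: (-1)^(k(k+1)/2)
Grade 1: (-1)^(1*2/2) = (-1)^1 = -1, coeff 2 -> -2
Grade 2: (-1)^(2*3/2) = (-1)^3 = -1, coeff 2 -> -2
Grade 4: (-1)^(4*5/2) = (-1)^10 = 1, coeff -3 -> -3
Conjugated coefficients: -2, -2, -3


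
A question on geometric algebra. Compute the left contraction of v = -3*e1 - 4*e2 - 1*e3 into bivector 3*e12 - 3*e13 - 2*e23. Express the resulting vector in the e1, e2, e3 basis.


Left contraction v _| B = <vB>_1 (grade-1 part of the geometric product vB).
Using e1_|e12 = e2, e2_|e12 = -e1, e1_|e13 = e3, e3_|e13 = -e1, e2_|e23 = e3, e3_|e23 = -e2:
e1 coeff: -v2*b12 - v3*b13 = -(-4)*(3) - (-1)*(-3) = 9
e2 coeff: v1*b12 - v3*b23 = (-3)*(3) - (-1)*(-2) = -11
e3 coeff: v1*b13 + v2*b23 = (-3)*(-3) + (-4)*(-2) = 17
v _| B = 9*e1 - 11*e2 + 17*e3


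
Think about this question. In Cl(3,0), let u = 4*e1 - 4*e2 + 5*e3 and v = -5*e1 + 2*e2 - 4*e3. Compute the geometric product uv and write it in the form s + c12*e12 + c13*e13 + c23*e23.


In Cl(3,0): e_i^2 = 1, e_ie_j = -e_je_i for i != j.
Scalar part = u . v = 4*(-5) + (-4)*2 + 5*(-4)
= -20 + (-8) + (-20) = -48
e12 coeff = 4*2 - (-4)*(-5) = 8 - 20 = -12
e13 coeff = 4*(-4) - 5*(-5) = -16 - (-25) = 9
e23 coeff = (-4)*(-4) - 5*2 = 16 - 10 = 6
uv = -48 - 12*e12 + 9*e13 + 6*e23


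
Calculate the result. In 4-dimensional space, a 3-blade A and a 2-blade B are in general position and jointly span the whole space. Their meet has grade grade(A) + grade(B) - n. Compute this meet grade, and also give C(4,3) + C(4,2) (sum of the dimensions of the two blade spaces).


Meet grade = grade(A) + grade(B) - n
= 3 + 2 - 4 = 1
C(4,3) = 4
C(4,2) = 6
dim_A + dim_B = 4 + 6 = 10


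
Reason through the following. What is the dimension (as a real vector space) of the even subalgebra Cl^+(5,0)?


Even subalgebra dimension = 2^(n-1)
n = 5 + 0 = 5
2^(5 - 1) = 2^4 = 16
Verification: sum of C(5,k) for even k = 1 + 10 + 5 = 16
Result = 16


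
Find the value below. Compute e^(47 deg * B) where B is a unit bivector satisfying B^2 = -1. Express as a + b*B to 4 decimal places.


For a unit bivector B with B^2 = -1, the exponential series gives
e^(theta*B) = cos(theta) + sin(theta)*B (the GA analogue of Euler's formula).
theta = 47 degrees = 0.820305 rad
cos(47 deg) = 0.6820
sin(47 deg) = 0.7314
exp(theta*B) = 0.6820 + 0.7314*B


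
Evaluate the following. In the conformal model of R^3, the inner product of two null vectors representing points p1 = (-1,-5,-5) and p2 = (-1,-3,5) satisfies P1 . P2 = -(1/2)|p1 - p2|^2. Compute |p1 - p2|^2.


p1 - p2 = (0, -2, -10)
|p1 - p2|^2 = 0^2 + (-2)^2 + (-10)^2
= 0 + 4 + 100
= 104


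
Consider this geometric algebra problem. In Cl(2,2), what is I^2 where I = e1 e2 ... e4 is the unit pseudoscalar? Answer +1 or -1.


The pseudoscalar I = e1...e_n (product of all n generators) of Cl(p,q) satisfies I^2 = (-1)^(q + n(n-1)/2).
p = 2, q = 2, n = p + q = 4
n(n-1)/2 = 4 * 3 / 2 = 6
Exponent = q + n(n-1)/2 = 2 + 6 = 8
I^2 = (-1)^8 = +1


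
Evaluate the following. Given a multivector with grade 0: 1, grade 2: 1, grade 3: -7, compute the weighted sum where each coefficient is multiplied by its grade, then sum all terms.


Grade-weighted sum = sum of grade_k * coefficient_k
0*1 = 0
2*1 = 2
3*(-7) = -21
Total = 0 + 2 + (-21) = -19


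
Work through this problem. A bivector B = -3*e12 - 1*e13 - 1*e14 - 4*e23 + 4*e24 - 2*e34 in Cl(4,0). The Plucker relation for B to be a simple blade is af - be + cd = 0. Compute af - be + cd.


Plucker relation: af - be + cd
a*f = (-3)*(-2) = 6
b*e = (-1)*4 = -4
c*d = (-1)*(-4) = 4
af - be + cd = 6 - (-4) + 4
= 14


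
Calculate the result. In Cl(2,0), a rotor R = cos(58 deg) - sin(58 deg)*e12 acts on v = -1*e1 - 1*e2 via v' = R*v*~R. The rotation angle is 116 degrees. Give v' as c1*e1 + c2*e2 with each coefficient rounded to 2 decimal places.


Rotor R = cos(58deg) - sin(58deg)*e12
Rotation angle theta = 2 * 58 = 116 degrees
v' = R*v*~R rotates v by theta.
cos(116deg) = -0.4384, sin(116deg) = 0.8988
v'_1 = -1*cos(116deg) - (-1)*sin(116deg)
= -1*(-0.4384) - (-1)*0.8988
= 1.34
v'_2 = -1*sin(116deg) + (-1)*cos(116deg)
= -1*0.8988 + (-1)*(-0.4384)
= -0.46
v' = 1.34*e1 - 0.46*e2


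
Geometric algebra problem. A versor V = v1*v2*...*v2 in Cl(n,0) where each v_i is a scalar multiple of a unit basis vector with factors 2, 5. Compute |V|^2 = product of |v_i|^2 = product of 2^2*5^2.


Each vector v_i has |v_i|^2 = s_i^2
Squared scales: 2^2 = 4, 5^2 = 25
|V|^2 = 4 * 25
= 100


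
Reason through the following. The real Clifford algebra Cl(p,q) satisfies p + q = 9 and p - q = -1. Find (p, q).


We need p + q = 9 and p - q = -1.
Adding: 2p = 9 + (-1) = 8, so p = 4.
Then q = 9 - 4 = 5.
(p, q) = (4, 5)


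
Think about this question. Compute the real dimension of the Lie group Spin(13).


Spin(n) double-covers SO(n); both have Lie algebra so(n) of dimension n(n-1)/2.
n = 13
n(n-1) = 13 * 12 = 156
dim Spin(13) = 156/2 = 78


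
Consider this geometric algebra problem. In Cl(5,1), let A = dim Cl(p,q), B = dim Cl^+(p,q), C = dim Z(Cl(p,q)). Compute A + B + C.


n = 5 + 1 = 6
Total dim = 2^6 = 64
Even subalgebra dim = 2^5 = 32
n is even, so center dim = 1
Sum = 64 + 32 + 1 = 97


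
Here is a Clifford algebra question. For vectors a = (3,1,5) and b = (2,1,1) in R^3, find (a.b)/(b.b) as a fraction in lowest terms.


Projection coefficient = (a . b) / (b . b)
a . b = 3*2 + 1*1 + 5*1
= 6 + 1 + 5 = 12
b . b = 2^2 + 1^2 + 1^2
= 4 + 1 + 1 = 6
Coefficient = 12/6
In lowest terms: 2/1
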